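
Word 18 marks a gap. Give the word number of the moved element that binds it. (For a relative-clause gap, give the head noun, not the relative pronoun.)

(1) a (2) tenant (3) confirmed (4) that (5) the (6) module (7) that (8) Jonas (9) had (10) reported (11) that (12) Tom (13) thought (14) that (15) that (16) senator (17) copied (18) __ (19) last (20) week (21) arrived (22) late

The gap at 18 is the object of "copied", inside a relative clause.
The relative pronoun is "that" (word 7); it is bound by the head noun immediately before it.
Its filler is the head noun "module", at word 6.

6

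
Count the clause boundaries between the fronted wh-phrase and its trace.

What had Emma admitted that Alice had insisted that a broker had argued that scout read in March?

3

"what" is extracted from the object of "read".
Boundaries crossed, outermost first: [that], [that], [Ø] — 3 in total.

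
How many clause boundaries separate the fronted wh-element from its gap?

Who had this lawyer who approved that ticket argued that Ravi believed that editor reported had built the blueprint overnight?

"who" is extracted from the subject of "built".
Boundaries crossed, outermost first: [that], [Ø], [Ø] — 3 in total.

3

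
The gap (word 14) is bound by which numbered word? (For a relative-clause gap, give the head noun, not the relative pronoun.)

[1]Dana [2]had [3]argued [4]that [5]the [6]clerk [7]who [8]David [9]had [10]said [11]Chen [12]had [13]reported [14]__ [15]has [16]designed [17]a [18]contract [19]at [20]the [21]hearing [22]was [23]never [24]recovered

The gap at 14 is the subject of "designed", inside a relative clause.
The relative pronoun is "who" (word 7); it is bound by the head noun immediately before it.
Its filler is the head noun "clerk", at word 6.

6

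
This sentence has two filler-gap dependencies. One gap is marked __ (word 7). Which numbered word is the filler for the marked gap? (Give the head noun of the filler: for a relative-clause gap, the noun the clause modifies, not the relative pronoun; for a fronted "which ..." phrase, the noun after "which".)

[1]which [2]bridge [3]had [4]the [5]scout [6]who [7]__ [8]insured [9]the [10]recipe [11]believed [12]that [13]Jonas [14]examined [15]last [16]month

5

The marked gap is inside the relative clause, the subject of "insured".
Its filler is the head noun "scout" (via "who"), at word 5.
(The other dependency links word 2 to a gap after word 14.)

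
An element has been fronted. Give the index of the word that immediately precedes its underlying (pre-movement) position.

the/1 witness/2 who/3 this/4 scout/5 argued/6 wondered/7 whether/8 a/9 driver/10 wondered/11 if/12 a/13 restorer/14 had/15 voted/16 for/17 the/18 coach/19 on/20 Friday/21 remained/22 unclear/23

6

The displaced element is "the witness" (word 2).
It is linked across 1 clause boundary (Ø).
It functions as the subject of "wondered", so the gap sits immediately after word 6 ("argued").
Base order: This scout argued the witness wondered whether a driver wondered if a restorer had voted for the coach on Friday.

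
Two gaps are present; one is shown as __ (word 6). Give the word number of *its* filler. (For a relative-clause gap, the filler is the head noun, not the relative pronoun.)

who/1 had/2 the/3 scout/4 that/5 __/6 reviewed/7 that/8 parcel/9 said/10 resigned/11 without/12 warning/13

The marked gap is inside the relative clause, the subject of "reviewed".
Its filler is the head noun "scout" (via "that"), at word 4.
(The other dependency links word 1 to a gap after word 10.)

4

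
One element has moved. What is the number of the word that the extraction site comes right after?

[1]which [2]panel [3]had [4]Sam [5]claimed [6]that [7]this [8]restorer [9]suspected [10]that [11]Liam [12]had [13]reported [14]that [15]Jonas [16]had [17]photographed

17

The displaced element is "which panel" (word 2).
It is linked across 3 clause boundaries (that → that → that).
It functions as the direct object of "photographed", so the gap sits immediately after word 17 ("photographed").
Base order: Sam had claimed that this restorer suspected that Liam had reported that Jonas had photographed which panel.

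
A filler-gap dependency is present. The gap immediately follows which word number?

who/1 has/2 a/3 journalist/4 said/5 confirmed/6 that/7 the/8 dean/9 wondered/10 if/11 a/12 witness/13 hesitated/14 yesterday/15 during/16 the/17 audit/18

The displaced element is "who" (word 1).
It is linked across 1 clause boundary (Ø).
It functions as the subject of "confirmed", so the gap sits immediately after word 5 ("said").
Base order: A journalist has said who confirmed that the dean wondered if a witness hesitated yesterday during the audit.

5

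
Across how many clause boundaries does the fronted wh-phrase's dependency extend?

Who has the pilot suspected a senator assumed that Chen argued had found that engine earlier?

"who" is extracted from the subject of "found".
Boundaries crossed, outermost first: [Ø], [that], [Ø] — 3 in total.

3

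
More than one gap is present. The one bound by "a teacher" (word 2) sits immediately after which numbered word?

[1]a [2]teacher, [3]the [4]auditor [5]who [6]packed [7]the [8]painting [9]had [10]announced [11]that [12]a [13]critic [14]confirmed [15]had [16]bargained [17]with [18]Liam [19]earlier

14

The displaced element is "a teacher" (word 2).
It is linked across 2 clause boundaries (that → Ø).
It functions as the subject of "bargained", so the gap sits immediately after word 14 ("confirmed").
Base order: The auditor who packed the painting had announced that a critic confirmed that a teacher had bargained with Liam earlier.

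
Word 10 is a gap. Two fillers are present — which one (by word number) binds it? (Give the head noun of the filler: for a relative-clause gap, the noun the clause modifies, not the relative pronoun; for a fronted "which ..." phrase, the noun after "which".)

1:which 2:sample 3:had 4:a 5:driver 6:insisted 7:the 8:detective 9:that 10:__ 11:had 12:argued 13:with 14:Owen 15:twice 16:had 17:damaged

The marked gap is inside the relative clause, the subject of "argued".
Its filler is the head noun "detective" (via "that"), at word 8.
(The other dependency links word 2 to a gap after word 17.)

8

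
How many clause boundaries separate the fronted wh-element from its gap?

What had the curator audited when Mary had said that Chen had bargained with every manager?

"what" originates inside the matrix clause — no clause boundary is crossed.

0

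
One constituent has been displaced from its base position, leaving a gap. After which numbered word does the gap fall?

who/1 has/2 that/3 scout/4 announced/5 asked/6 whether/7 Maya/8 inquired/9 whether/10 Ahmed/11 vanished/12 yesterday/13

5

The displaced element is "who" (word 1).
It is linked across 1 clause boundary (Ø).
It functions as the subject of "asked", so the gap sits immediately after word 5 ("announced").
Base order: That scout has announced that who asked whether Maya inquired whether Ahmed vanished yesterday.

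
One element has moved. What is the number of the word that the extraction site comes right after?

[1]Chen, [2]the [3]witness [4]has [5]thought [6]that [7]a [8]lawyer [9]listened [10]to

10

The displaced element is "Chen" (word 1).
It is linked across 1 clause boundary (that).
It functions as the object of the preposition "to" of "listened", so the gap sits immediately after word 10 ("to").
Base order: The witness has thought that a lawyer listened to Chen.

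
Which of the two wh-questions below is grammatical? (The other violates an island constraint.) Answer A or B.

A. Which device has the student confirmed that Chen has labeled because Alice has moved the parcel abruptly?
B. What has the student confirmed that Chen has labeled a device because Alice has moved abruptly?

A

In B, the wh-phrase is extracted from inside an adjunct island (introduced by "because"), which blocks movement.
In A, the extraction path crosses only that-complement boundaries, which are transparent.
So A is grammatical.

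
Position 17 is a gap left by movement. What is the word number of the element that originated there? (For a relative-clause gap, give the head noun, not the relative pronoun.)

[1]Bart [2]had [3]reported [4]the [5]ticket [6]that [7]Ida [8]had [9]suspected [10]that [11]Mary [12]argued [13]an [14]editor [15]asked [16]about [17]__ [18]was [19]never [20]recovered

The gap at 17 is the prepositional object of "asked", inside a relative clause.
The relative pronoun is "that" (word 6); it is bound by the head noun immediately before it.
Its filler is the head noun "ticket", at word 5.

5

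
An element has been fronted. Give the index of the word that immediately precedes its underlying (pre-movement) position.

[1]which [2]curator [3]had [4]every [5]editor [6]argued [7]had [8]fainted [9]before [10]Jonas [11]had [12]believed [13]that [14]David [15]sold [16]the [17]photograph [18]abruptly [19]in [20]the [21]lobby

6

The displaced element is "which curator" (word 2).
It is linked across 1 clause boundary (Ø).
It functions as the subject of "fainted", so the gap sits immediately after word 6 ("argued").
Base order: Every editor had argued that which curator had fainted before Jonas had believed that David sold the photograph abruptly in the lobby.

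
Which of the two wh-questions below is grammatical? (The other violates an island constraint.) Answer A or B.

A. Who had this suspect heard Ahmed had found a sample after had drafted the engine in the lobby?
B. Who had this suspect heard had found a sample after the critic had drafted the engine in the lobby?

B

In A, the wh-phrase is extracted from inside an adjunct island (introduced by "after"), which blocks movement.
In B, the extraction path crosses only that-complement boundaries, which are transparent.
So B is grammatical.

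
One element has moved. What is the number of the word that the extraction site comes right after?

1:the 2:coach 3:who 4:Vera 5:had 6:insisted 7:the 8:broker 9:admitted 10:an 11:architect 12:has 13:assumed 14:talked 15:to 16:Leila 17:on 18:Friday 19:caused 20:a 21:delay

The displaced element is "the coach" (word 2).
It is linked across 3 clause boundaries (Ø → Ø → Ø).
It functions as the subject of "talked", so the gap sits immediately after word 13 ("assumed").
Base order: Vera had insisted the broker admitted an architect has assumed the coach talked to Leila on Friday.

13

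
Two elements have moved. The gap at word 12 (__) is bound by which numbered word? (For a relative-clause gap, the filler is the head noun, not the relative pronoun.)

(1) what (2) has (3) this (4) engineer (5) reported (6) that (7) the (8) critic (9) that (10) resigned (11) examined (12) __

The marked gap is the direct object of "examined".
Its filler is the fronted wh-phrase "what", at word 1.
(The other dependency links word 8 to a gap after word 9.)

1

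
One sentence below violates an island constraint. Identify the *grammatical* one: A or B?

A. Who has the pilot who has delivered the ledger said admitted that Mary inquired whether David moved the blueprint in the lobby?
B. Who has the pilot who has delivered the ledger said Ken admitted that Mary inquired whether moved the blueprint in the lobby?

In B, the wh-phrase is extracted from inside a wh-island (introduced by "whether"), which blocks movement.
In A, the extraction path crosses only that-complement boundaries, which are transparent.
So A is grammatical.

A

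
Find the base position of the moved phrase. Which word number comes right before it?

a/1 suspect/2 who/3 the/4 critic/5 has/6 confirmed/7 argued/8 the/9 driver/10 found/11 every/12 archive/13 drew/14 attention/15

The displaced element is "a suspect" (word 2).
It is linked across 1 clause boundary (Ø).
It functions as the subject of "argued", so the gap sits immediately after word 7 ("confirmed").
Base order: The critic has confirmed that a suspect argued the driver found every archive.

7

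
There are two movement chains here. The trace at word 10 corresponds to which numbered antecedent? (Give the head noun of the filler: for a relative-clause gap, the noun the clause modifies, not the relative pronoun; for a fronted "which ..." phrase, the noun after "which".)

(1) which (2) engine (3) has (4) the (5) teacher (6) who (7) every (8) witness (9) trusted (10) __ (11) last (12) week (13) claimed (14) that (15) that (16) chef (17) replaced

The marked gap is inside the relative clause, the direct object of "trusted".
Its filler is the head noun "teacher" (via "who"), at word 5.
(The other dependency links word 2 to a gap after word 17.)

5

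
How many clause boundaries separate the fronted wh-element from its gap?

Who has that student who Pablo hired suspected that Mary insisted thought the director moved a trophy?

2

"who" is extracted from the subject of "thought".
Boundaries crossed, outermost first: [that], [Ø] — 2 in total.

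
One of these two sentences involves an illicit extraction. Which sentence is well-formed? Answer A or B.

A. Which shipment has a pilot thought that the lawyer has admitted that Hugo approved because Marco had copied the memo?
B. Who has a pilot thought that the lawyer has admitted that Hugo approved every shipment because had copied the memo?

A

In B, the wh-phrase is extracted from inside an adjunct island (introduced by "because"), which blocks movement.
In A, the extraction path crosses only that-complement boundaries, which are transparent.
So A is grammatical.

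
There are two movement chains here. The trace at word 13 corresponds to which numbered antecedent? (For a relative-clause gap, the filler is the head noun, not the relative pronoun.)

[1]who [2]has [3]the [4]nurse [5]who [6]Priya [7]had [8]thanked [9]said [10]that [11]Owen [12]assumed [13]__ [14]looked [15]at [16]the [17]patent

1

The marked gap is the subject of "looked".
Its filler is the fronted wh-phrase "who", at word 1.
(The other dependency links word 4 to a gap after word 8.)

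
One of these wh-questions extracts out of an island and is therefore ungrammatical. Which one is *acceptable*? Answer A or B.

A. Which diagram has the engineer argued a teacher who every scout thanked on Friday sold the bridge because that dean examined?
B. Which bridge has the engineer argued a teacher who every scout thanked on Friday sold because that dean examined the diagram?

B

In A, the wh-phrase is extracted from inside an adjunct island (introduced by "because"), which blocks movement.
In B, the extraction path crosses only that-complement boundaries, which are transparent.
So B is grammatical.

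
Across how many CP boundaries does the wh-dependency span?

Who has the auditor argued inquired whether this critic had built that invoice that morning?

1

"who" is extracted from the subject of "inquired".
Boundaries crossed, outermost first: [Ø] — 1 in total.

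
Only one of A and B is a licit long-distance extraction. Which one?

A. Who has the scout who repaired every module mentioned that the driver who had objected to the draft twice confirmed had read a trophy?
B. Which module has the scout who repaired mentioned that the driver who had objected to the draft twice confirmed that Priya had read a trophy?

In B, the wh-phrase is extracted from inside a complex-NP island (relative clause) (introduced by "who"), which blocks movement.
In A, the extraction path crosses only that-complement boundaries, which are transparent.
So A is grammatical.

A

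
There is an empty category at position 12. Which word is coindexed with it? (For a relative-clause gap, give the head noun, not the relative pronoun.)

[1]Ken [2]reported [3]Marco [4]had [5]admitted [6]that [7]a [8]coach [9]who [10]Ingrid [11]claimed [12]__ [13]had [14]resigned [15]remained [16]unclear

8

The gap at 12 is the subject of "resigned", inside a relative clause.
The relative pronoun is "who" (word 9); it is bound by the head noun immediately before it.
Its filler is the head noun "coach", at word 8.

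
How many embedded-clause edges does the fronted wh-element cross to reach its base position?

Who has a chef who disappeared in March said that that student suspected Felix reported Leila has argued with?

3

"who" is extracted from the PP object of "argued".
Boundaries crossed, outermost first: [that], [Ø], [Ø] — 3 in total.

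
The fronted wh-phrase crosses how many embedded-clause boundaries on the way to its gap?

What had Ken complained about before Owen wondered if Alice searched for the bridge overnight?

0

"what" originates inside the matrix clause — no clause boundary is crossed.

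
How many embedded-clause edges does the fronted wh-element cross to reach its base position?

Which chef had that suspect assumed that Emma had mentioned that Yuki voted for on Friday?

2

"which chef" is extracted from the PP object of "voted".
Boundaries crossed, outermost first: [that], [that] — 2 in total.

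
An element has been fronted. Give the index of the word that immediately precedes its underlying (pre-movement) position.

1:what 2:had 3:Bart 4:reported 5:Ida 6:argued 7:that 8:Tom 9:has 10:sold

10

The displaced element is "what" (word 1).
It is linked across 2 clause boundaries (Ø → that).
It functions as the direct object of "sold", so the gap sits immediately after word 10 ("sold").
Base order: Bart had reported Ida argued that Tom has sold what.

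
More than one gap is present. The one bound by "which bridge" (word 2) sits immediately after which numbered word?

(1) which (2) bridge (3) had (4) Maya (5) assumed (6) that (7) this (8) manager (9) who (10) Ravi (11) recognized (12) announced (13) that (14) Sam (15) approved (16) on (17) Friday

15

The displaced element is "which bridge" (word 2).
It is linked across 2 clause boundaries (that → that).
It functions as the direct object of "approved", so the gap sits immediately after word 15 ("approved").
Base order: Maya had assumed that this manager who Ravi recognized announced that Sam approved which bridge on Friday.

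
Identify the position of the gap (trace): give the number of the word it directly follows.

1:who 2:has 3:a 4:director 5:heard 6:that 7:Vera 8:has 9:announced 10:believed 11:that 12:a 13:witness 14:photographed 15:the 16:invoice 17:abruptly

The displaced element is "who" (word 1).
It is linked across 2 clause boundaries (that → Ø).
It functions as the subject of "believed", so the gap sits immediately after word 9 ("announced").
Base order: A director has heard that Vera has announced that who believed that a witness photographed the invoice abruptly.

9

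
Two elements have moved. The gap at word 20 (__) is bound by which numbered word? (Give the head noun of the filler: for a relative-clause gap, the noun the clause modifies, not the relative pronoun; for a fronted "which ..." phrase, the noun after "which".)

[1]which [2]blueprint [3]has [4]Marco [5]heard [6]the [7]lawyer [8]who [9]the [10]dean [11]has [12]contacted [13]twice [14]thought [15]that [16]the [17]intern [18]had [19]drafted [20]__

The marked gap is the direct object of "drafted".
Its filler is the fronted wh-phrase "which blueprint", at word 2.
(The other dependency links word 7 to a gap after word 12.)

2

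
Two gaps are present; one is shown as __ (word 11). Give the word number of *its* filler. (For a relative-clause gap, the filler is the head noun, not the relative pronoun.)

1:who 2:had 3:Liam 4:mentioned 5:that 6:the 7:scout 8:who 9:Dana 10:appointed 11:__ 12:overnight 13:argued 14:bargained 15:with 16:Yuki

7

The marked gap is inside the relative clause, the direct object of "appointed".
Its filler is the head noun "scout" (via "who"), at word 7.
(The other dependency links word 1 to a gap after word 13.)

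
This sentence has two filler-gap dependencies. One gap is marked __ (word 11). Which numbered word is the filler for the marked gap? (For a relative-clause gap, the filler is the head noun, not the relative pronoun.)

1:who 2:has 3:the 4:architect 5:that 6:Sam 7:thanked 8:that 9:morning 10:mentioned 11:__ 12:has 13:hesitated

1

The marked gap is the subject of "hesitated".
Its filler is the fronted wh-phrase "who", at word 1.
(The other dependency links word 4 to a gap after word 7.)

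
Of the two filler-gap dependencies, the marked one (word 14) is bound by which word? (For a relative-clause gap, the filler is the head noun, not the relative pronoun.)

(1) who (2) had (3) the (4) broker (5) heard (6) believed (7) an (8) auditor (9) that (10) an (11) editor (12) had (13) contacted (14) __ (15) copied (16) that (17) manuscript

8

The marked gap is inside the relative clause, the direct object of "contacted".
Its filler is the head noun "auditor" (via "that"), at word 8.
(The other dependency links word 1 to a gap after word 5.)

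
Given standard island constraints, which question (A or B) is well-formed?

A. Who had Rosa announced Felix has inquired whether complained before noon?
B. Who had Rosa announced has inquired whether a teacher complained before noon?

B

In A, the wh-phrase is extracted from inside a wh-island (introduced by "whether"), which blocks movement.
In B, the extraction path crosses only that-complement boundaries, which are transparent.
So B is grammatical.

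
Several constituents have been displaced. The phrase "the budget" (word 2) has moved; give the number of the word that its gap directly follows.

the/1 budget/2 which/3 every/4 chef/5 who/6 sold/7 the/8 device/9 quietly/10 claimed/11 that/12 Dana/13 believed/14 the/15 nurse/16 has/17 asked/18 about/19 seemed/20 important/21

The displaced element is "the budget" (word 2).
It is linked across 2 clause boundaries (that → Ø).
It functions as the object of the preposition "about" of "asked", so the gap sits immediately after word 19 ("about").
Base order: Every chef who sold the device quietly claimed that Dana believed the nurse has asked about the budget.

19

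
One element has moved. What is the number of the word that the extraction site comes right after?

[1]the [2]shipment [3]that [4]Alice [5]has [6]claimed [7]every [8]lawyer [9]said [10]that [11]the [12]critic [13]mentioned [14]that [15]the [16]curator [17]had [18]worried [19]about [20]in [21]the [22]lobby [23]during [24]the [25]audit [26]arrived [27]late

The displaced element is "the shipment" (word 2).
It is linked across 3 clause boundaries (Ø → that → that).
It functions as the object of the preposition "about" of "worried", so the gap sits immediately after word 19 ("about").
Base order: Alice has claimed every lawyer said that the critic mentioned that the curator had worried about the shipment in the lobby during the audit.

19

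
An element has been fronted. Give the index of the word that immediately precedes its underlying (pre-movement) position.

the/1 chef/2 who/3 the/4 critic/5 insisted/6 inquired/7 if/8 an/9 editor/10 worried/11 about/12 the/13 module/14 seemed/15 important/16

6

The displaced element is "the chef" (word 2).
It is linked across 1 clause boundary (Ø).
It functions as the subject of "inquired", so the gap sits immediately after word 6 ("insisted").
Base order: The critic insisted that the chef inquired if an editor worried about the module.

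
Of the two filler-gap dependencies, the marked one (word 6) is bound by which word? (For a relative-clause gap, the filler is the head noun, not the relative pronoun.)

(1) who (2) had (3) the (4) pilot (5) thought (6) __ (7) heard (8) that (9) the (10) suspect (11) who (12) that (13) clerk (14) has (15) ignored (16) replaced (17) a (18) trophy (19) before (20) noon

The marked gap is the subject of "heard".
Its filler is the fronted wh-phrase "who", at word 1.
(The other dependency links word 10 to a gap after word 15.)

1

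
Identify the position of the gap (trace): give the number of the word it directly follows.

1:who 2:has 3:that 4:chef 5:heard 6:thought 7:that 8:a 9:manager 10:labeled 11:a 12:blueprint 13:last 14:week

5

The displaced element is "who" (word 1).
It is linked across 1 clause boundary (Ø).
It functions as the subject of "thought", so the gap sits immediately after word 5 ("heard").
Base order: That chef has heard who thought that a manager labeled a blueprint last week.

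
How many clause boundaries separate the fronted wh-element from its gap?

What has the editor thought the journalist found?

"what" is extracted from the object of "found".
Boundaries crossed, outermost first: [Ø] — 1 in total.

1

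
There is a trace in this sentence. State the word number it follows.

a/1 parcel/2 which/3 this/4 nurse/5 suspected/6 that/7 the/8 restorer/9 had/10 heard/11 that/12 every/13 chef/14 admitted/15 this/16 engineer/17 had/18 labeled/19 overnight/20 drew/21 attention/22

19

The displaced element is "a parcel" (word 2).
It is linked across 3 clause boundaries (that → that → Ø).
It functions as the direct object of "labeled", so the gap sits immediately after word 19 ("labeled").
Base order: This nurse suspected that the restorer had heard that every chef admitted this engineer had labeled a parcel overnight.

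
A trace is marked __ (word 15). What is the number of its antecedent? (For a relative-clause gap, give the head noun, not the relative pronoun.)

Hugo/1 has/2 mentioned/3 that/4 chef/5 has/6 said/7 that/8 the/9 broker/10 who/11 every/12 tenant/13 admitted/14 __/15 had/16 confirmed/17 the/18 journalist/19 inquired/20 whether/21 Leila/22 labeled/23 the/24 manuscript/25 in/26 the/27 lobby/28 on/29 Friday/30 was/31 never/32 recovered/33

10

The gap at 15 is the subject of "confirmed", inside a relative clause.
The relative pronoun is "who" (word 11); it is bound by the head noun immediately before it.
Its filler is the head noun "broker", at word 10.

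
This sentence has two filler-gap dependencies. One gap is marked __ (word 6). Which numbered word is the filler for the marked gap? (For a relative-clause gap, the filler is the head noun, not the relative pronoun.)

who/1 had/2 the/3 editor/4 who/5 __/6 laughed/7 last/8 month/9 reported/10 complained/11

The marked gap is inside the relative clause, the subject of "laughed".
Its filler is the head noun "editor" (via "who"), at word 4.
(The other dependency links word 1 to a gap after word 10.)

4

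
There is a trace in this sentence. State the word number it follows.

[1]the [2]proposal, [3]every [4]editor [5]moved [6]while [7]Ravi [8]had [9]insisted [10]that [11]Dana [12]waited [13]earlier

5

The displaced element is "the proposal" (word 2).
It functions as the direct object of "moved", so the gap sits immediately after word 5 ("moved").
Base order: Every editor moved the proposal while Ravi had insisted that Dana waited earlier.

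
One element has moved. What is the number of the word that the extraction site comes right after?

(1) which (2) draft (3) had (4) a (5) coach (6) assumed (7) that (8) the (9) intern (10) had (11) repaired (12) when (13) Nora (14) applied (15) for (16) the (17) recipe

The displaced element is "which draft" (word 2).
It is linked across 1 clause boundary (that).
It functions as the direct object of "repaired", so the gap sits immediately after word 11 ("repaired").
Base order: A coach had assumed that the intern had repaired which draft when Nora applied for the recipe.

11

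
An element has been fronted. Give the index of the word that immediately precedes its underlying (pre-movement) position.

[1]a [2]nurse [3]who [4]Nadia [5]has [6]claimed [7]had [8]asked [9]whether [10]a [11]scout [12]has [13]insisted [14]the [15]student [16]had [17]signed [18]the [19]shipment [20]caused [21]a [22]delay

The displaced element is "a nurse" (word 2).
It is linked across 1 clause boundary (Ø).
It functions as the subject of "asked", so the gap sits immediately after word 6 ("claimed").
Base order: Nadia has claimed that a nurse had asked whether a scout has insisted the student had signed the shipment.

6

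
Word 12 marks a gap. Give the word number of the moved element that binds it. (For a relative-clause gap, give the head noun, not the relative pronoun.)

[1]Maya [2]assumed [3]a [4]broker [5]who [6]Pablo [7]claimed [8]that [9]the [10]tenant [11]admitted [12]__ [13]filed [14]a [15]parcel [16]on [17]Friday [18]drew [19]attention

The gap at 12 is the subject of "filed", inside a relative clause.
The relative pronoun is "who" (word 5); it is bound by the head noun immediately before it.
Its filler is the head noun "broker", at word 4.

4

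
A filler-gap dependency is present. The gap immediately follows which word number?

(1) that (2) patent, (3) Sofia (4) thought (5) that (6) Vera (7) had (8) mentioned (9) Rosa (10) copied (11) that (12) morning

The displaced element is "that patent" (word 2).
It is linked across 2 clause boundaries (that → Ø).
It functions as the direct object of "copied", so the gap sits immediately after word 10 ("copied").
Base order: Sofia thought that Vera had mentioned Rosa copied that patent that morning.

10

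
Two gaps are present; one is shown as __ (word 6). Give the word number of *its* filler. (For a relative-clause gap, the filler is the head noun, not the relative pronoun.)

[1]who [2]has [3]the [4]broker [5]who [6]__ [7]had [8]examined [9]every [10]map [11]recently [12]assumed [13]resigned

4

The marked gap is inside the relative clause, the subject of "examined".
Its filler is the head noun "broker" (via "who"), at word 4.
(The other dependency links word 1 to a gap after word 12.)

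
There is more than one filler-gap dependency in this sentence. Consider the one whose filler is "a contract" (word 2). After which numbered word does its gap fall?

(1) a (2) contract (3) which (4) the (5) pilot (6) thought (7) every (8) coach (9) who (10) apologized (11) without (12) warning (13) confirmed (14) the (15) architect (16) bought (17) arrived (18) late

The displaced element is "a contract" (word 2).
It is linked across 2 clause boundaries (Ø → Ø).
It functions as the direct object of "bought", so the gap sits immediately after word 16 ("bought").
Base order: The pilot thought every coach who apologized without warning confirmed the architect bought a contract.

16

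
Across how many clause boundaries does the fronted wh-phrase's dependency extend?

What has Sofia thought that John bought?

"what" is extracted from the object of "bought".
Boundaries crossed, outermost first: [that] — 1 in total.

1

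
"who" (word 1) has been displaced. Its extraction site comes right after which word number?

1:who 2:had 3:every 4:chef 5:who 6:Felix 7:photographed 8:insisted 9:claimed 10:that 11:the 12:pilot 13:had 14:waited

8

The displaced element is "who" (word 1).
It is linked across 1 clause boundary (Ø).
It functions as the subject of "claimed", so the gap sits immediately after word 8 ("insisted").
Base order: Every chef who Felix photographed had insisted that who claimed that the pilot had waited.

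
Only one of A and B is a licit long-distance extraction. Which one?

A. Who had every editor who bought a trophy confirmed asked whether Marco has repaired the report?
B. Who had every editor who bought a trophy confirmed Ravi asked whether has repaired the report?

A

In B, the wh-phrase is extracted from inside a wh-island (introduced by "whether"), which blocks movement.
In A, the extraction path crosses only that-complement boundaries, which are transparent.
So A is grammatical.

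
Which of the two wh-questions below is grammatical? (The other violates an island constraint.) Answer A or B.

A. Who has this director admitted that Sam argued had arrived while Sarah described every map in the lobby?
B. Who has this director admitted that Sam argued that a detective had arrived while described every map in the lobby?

In B, the wh-phrase is extracted from inside an adjunct island (introduced by "while"), which blocks movement.
In A, the extraction path crosses only that-complement boundaries, which are transparent.
So A is grammatical.

A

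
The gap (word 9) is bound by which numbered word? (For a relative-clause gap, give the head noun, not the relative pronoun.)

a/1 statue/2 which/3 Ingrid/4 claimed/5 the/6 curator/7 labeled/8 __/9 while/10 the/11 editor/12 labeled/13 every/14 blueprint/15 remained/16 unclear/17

The gap at 9 is the object of "labeled", inside a relative clause.
The relative pronoun is "which" (word 3); it is bound by the head noun immediately before it.
Its filler is the head noun "statue", at word 2.

2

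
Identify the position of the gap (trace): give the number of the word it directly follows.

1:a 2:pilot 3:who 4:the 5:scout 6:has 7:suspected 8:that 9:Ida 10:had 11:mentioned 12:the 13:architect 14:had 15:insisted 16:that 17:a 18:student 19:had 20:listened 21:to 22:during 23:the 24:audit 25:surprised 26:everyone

21

The displaced element is "a pilot" (word 2).
It is linked across 3 clause boundaries (that → Ø → that).
It functions as the object of the preposition "to" of "listened", so the gap sits immediately after word 21 ("to").
Base order: The scout has suspected that Ida had mentioned the architect had insisted that a student had listened to a pilot during the audit.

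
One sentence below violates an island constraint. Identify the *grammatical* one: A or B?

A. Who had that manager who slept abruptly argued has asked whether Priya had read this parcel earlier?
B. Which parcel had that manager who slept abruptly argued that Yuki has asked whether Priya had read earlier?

In B, the wh-phrase is extracted from inside a wh-island (introduced by "whether"), which blocks movement.
In A, the extraction path crosses only that-complement boundaries, which are transparent.
So A is grammatical.

A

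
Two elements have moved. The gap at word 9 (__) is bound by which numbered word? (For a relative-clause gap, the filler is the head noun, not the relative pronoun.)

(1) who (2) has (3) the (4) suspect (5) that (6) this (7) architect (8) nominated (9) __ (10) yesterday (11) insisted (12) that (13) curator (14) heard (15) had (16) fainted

4

The marked gap is inside the relative clause, the direct object of "nominated".
Its filler is the head noun "suspect" (via "that"), at word 4.
(The other dependency links word 1 to a gap after word 14.)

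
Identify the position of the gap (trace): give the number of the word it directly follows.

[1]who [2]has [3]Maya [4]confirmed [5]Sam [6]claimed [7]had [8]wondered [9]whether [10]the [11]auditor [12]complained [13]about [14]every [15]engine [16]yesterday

The displaced element is "who" (word 1).
It is linked across 2 clause boundaries (Ø → Ø).
It functions as the subject of "wondered", so the gap sits immediately after word 6 ("claimed").
Base order: Maya has confirmed Sam claimed that who had wondered whether the auditor complained about every engine yesterday.

6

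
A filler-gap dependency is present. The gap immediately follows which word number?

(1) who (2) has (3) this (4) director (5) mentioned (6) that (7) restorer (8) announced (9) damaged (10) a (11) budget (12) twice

8

The displaced element is "who" (word 1).
It is linked across 2 clause boundaries (Ø → Ø).
It functions as the subject of "damaged", so the gap sits immediately after word 8 ("announced").
Base order: This director has mentioned that restorer announced that who damaged a budget twice.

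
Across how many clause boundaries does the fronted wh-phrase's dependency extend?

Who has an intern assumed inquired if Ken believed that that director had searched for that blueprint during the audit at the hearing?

"who" is extracted from the subject of "inquired".
Boundaries crossed, outermost first: [Ø] — 1 in total.

1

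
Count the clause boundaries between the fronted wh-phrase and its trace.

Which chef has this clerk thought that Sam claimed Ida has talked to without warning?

"which chef" is extracted from the PP object of "talked".
Boundaries crossed, outermost first: [that], [Ø] — 2 in total.

2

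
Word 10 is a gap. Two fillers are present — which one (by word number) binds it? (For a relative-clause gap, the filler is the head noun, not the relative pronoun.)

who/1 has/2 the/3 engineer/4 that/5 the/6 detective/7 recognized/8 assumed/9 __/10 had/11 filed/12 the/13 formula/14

1

The marked gap is the subject of "filed".
Its filler is the fronted wh-phrase "who", at word 1.
(The other dependency links word 4 to a gap after word 8.)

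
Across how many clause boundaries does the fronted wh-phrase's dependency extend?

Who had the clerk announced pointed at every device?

1

"who" is extracted from the subject of "pointed".
Boundaries crossed, outermost first: [Ø] — 1 in total.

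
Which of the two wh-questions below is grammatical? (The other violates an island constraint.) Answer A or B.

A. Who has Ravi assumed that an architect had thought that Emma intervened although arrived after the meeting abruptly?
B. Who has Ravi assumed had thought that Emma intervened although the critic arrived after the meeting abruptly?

In A, the wh-phrase is extracted from inside an adjunct island (introduced by "although"), which blocks movement.
In B, the extraction path crosses only that-complement boundaries, which are transparent.
So B is grammatical.

B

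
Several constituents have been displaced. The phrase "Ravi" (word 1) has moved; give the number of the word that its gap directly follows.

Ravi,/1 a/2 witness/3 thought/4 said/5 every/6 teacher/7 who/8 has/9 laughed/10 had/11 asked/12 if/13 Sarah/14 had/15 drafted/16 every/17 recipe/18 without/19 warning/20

4

The displaced element is "Ravi" (word 1).
It is linked across 1 clause boundary (Ø).
It functions as the subject of "said", so the gap sits immediately after word 4 ("thought").
Base order: A witness thought Ravi said every teacher who has laughed had asked if Sarah had drafted every recipe without warning.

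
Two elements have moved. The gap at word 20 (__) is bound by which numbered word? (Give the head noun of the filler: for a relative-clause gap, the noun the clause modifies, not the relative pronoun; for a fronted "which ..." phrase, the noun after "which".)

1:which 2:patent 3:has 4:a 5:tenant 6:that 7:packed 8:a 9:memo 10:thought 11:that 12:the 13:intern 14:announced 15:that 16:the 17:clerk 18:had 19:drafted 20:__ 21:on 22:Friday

2

The marked gap is the direct object of "drafted".
Its filler is the fronted wh-phrase "which patent", at word 2.
(The other dependency links word 5 to a gap after word 6.)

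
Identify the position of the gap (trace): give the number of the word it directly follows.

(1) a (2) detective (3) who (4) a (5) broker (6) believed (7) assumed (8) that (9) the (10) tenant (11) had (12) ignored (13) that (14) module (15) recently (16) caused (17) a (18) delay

The displaced element is "a detective" (word 2).
It is linked across 1 clause boundary (Ø).
It functions as the subject of "assumed", so the gap sits immediately after word 6 ("believed").
Base order: A broker believed a detective assumed that the tenant had ignored that module recently.

6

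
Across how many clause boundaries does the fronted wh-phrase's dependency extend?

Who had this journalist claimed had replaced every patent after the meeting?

1

"who" is extracted from the subject of "replaced".
Boundaries crossed, outermost first: [Ø] — 1 in total.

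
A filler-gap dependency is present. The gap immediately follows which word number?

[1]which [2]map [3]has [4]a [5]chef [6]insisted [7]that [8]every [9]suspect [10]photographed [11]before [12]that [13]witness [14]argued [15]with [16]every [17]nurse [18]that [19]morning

The displaced element is "which map" (word 2).
It is linked across 1 clause boundary (that).
It functions as the direct object of "photographed", so the gap sits immediately after word 10 ("photographed").
Base order: A chef has insisted that every suspect photographed which map before that witness argued with every nurse that morning.

10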